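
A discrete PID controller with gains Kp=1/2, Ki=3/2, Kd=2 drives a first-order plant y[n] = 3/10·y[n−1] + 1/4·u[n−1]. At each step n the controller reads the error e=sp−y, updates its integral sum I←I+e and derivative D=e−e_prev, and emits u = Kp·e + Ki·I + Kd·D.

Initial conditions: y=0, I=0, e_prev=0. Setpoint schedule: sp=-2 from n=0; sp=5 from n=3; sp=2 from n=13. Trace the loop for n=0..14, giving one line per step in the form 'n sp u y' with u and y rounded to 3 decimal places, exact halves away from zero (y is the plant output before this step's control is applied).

0 -2 -8.000 0.000
1 -2 1.000 -2.000
2 -2 -9.600 -0.350
3 5 27.845 -2.505
4 5 -14.067 6.210
5 5 33.002 -1.654
6 5 -10.377 7.754
7 5 36.397 -0.268
8 5 -8.893 9.019
9 5 37.798 0.482
10 5 -8.946 9.594
11 5 38.196 0.642
12 5 -9.570 9.742
13 2 26.363 0.530
14 2 -8.735 6.750

(exact arithmetic carried between steps; '≈' marks a value shown rounded to 6 d.p. or computed from one; I and e_prev carry over from the previous line; the table rounds u and y to 3 d.p., halves away from zero)
n=0: y=0, sp=-2, e=sp−y=-2; I=-2, D=e−e_prev=-2; u=1/2·(-2)+3/2·(-2)+2·(-2)=-8; next y=3/10·0+1/4·(-8)=-2
n=1: y=-2, sp=-2, e=sp−y=0; I=-2, D=e−e_prev=2; u=1/2·0+3/2·(-2)+2·2=1; next y=3/10·(-2)+1/4·1=-0.35
n=2: y=-0.35, sp=-2, e=sp−y=-1.65; I=-3.65, D=e−e_prev=-1.65; u=1/2·(-1.65)+3/2·(-3.65)+2·(-1.65)=-9.6; next y=3/10·(-0.35)+1/4·(-9.6)=-2.505
n=3: y=-2.505, sp=5, e=sp−y=7.505; I=3.855, D=e−e_prev=9.155; u=1/2·7.505+3/2·3.855+2·9.155=27.845; next y=3/10·(-2.505)+1/4·27.845=6.20975
n=4: y=6.20975, sp=5, e=sp−y=-1.20975; I=2.64525, D=e−e_prev=-8.71475; u=1/2·(-1.20975)+3/2·2.64525+2·(-8.71475)=-14.0665; next y=3/10·6.20975+1/4·(-14.0665)=-1.6537
n=5: y=-1.6537, sp=5, e=sp−y=6.6537; I=9.29895, D=e−e_prev=7.86345; u=1/2·6.6537+3/2·9.29895+2·7.86345=33.002175; next y=3/10·(-1.6537)+1/4·33.002175≈7.754434
n=6: y≈7.754434, sp=5, e=sp−y≈-2.754434; I≈6.544516, D=e−e_prev≈-9.408134; u=1/2·(-2.754434)+3/2·6.544516+2·(-9.408134)≈-10.37671; next y=3/10·7.754434+1/4·(-10.37671)≈-0.267847
n=7: y≈-0.267847, sp=5, e=sp−y≈5.267847; I≈11.812364, D=e−e_prev≈8.022281; u=1/2·5.267847+3/2·11.812364+2·8.022281≈36.397031; next y=3/10·(-0.267847)+1/4·36.397031≈9.018904
n=8: y≈9.018904, sp=5, e=sp−y≈-4.018904; I≈7.793460, D=e−e_prev≈-9.286751; u=1/2·(-4.018904)+3/2·7.793460+2·(-9.286751)≈-8.892764; next y=3/10·9.018904+1/4·(-8.892764)≈0.482480
n=9: y≈0.482480, sp=5, e=sp−y≈4.517520; I≈12.310980, D=e−e_prev≈8.536424; u=1/2·4.517520+3/2·12.310980+2·8.536424≈37.798077; next y=3/10·0.482480+1/4·37.798077≈9.594263
n=10: y≈9.594263, sp=5, e=sp−y≈-4.594263; I≈7.716717, D=e−e_prev≈-9.111783; u=1/2·(-4.594263)+3/2·7.716717+2·(-9.111783)≈-8.945623; next y=3/10·9.594263+1/4·(-8.945623)≈0.641873
n=11: y≈0.641873, sp=5, e=sp−y≈4.358127; I≈12.074843, D=e−e_prev≈8.952390; u=1/2·4.358127+3/2·12.074843+2·8.952390≈38.196108; next y=3/10·0.641873+1/4·38.196108≈9.741589
n=12: y≈9.741589, sp=5, e=sp−y≈-4.741589; I≈7.333254, D=e−e_prev≈-9.099716; u=1/2·(-4.741589)+3/2·7.333254+2·(-9.099716)≈-9.570345; next y=3/10·9.741589+1/4·(-9.570345)≈0.529891
n=13: y≈0.529891, sp=2, e=sp−y≈1.470109; I≈8.803364, D=e−e_prev≈6.211699; u=1/2·1.470109+3/2·8.803364+2·6.211699≈26.363497; next y=3/10·0.529891+1/4·26.363497≈6.749842
n=14: y≈6.749842, sp=2, e=sp−y≈-4.749842; I≈4.053522, D=e−e_prev≈-6.219951; u=1/2·(-4.749842)+3/2·4.053522+2·(-6.219951)≈-8.734539; next y=3/10·6.749842+1/4·(-8.734539)≈-0.158682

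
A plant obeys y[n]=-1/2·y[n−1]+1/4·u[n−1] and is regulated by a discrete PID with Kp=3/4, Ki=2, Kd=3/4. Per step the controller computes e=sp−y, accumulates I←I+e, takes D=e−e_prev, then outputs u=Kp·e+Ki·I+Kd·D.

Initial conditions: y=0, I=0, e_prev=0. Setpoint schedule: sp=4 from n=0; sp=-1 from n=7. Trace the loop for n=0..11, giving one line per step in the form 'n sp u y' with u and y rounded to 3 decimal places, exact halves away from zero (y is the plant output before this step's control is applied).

(exact arithmetic carried between steps; '≈' marks a value shown rounded to 6 d.p. or computed from one; I and e_prev carry over from the previous line; the table rounds u and y to 3 d.p., halves away from zero)
n=0: y=0, sp=4, e=sp−y=4; I=4, D=e−e_prev=4; u=3/4·4+2·4+3/4·4=14; next y=-1/2·0+1/4·14=3.5
n=1: y=3.5, sp=4, e=sp−y=0.5; I=4.5, D=e−e_prev=-3.5; u=3/4·0.5+2·4.5+3/4·(-3.5)=6.75; next y=-1/2·3.5+1/4·6.75=-0.0625
n=2: y=-0.0625, sp=4, e=sp−y=4.0625; I=8.5625, D=e−e_prev=3.5625; u=3/4·4.0625+2·8.5625+3/4·3.5625=22.84375; next y=-1/2·(-0.0625)+1/4·22.84375≈5.742188
n=3: y≈5.742188, sp=4, e=sp−y≈-1.742188; I≈6.820313, D=e−e_prev≈-5.804688; u=3/4·(-1.742188)+2·6.820313+3/4·(-5.804688)≈7.980469; next y=-1/2·5.742188+1/4·7.980469≈-0.875977
n=4: y≈-0.875977, sp=4, e=sp−y≈4.875977; I≈11.696289, D=e−e_prev≈6.618164; u=3/4·4.875977+2·11.696289+3/4·6.618164≈32.013184; next y=-1/2·(-0.875977)+1/4·32.013184≈8.441284
n=5: y≈8.441284, sp=4, e=sp−y≈-4.441284; I≈7.255005, D=e−e_prev≈-9.317261; u=3/4·(-4.441284)+2·7.255005+3/4·(-9.317261)≈4.191101; next y=-1/2·8.441284+1/4·4.191101≈-3.172867
n=6: y≈-3.172867, sp=4, e=sp−y≈7.172867; I≈14.427872, D=e−e_prev≈11.614151; u=3/4·7.172867+2·14.427872+3/4·11.614151≈42.946007; next y=-1/2·(-3.172867)+1/4·42.946007≈12.322935
n=7: y≈12.322935, sp=-1, e=sp−y≈-13.322935; I≈1.104937, D=e−e_prev≈-20.495802; u=3/4·(-13.322935)+2·1.104937+3/4·(-20.495802)≈-23.154180; next y=-1/2·12.322935+1/4·(-23.154180)≈-11.950012
n=8: y≈-11.950012, sp=-1, e=sp−y≈10.950012; I≈12.054949, D=e−e_prev≈24.272948; u=3/4·10.950012+2·12.054949+3/4·24.272948≈50.527118; next y=-1/2·(-11.950012)+1/4·50.527118≈18.606786
n=9: y≈18.606786, sp=-1, e=sp−y≈-19.606786; I≈-7.551837, D=e−e_prev≈-30.556798; u=3/4·(-19.606786)+2·(-7.551837)+3/4·(-30.556798)≈-52.726361; next y=-1/2·18.606786+1/4·(-52.726361)≈-22.484983
n=10: y≈-22.484983, sp=-1, e=sp−y≈21.484983; I≈13.933147, D=e−e_prev≈41.091769; u=3/4·21.484983+2·13.933147+3/4·41.091769≈74.798857; next y=-1/2·(-22.484983)+1/4·74.798857≈29.942206
n=11: y≈29.942206, sp=-1, e=sp−y≈-30.942206; I≈-17.009059, D=e−e_prev≈-52.427189; u=3/4·(-30.942206)+2·(-17.009059)+3/4·(-52.427189)≈-96.545165; next y=-1/2·29.942206+1/4·(-96.545165)≈-39.107394

0 4 14.000 0.000
1 4 6.750 3.500
2 4 22.844 -0.063
3 4 7.980 5.742
4 4 32.013 -0.876
5 4 4.191 8.441
6 4 42.946 -3.173
7 -1 -23.154 12.323
8 -1 50.527 -11.950
9 -1 -52.726 18.607
10 -1 74.799 -22.485
11 -1 -96.545 29.942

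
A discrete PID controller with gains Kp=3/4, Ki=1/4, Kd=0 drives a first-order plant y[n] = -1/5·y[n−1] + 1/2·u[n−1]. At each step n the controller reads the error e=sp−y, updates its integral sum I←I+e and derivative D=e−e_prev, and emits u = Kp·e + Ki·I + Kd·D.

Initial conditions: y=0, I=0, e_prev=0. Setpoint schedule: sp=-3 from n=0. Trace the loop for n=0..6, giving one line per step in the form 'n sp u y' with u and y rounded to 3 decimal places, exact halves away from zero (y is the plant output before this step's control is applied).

0 -3 -3.000 0.000
1 -3 -2.250 -1.500
2 -3 -3.300 -0.825
3 -3 -3.184 -1.485
4 -3 -3.753 -1.295
5 -3 -3.856 -1.617
6 -3 -4.215 -1.605

(exact arithmetic carried between steps; '≈' marks a value shown rounded to 6 d.p. or computed from one; I and e_prev carry over from the previous line; the table rounds u and y to 3 d.p., halves away from zero)
n=0: y=0, sp=-3, e=sp−y=-3; I=-3, D=e−e_prev=-3; u=3/4·(-3)+1/4·(-3)+0·(-3)=-3; next y=-1/5·0+1/2·(-3)=-1.5
n=1: y=-1.5, sp=-3, e=sp−y=-1.5; I=-4.5, D=e−e_prev=1.5; u=3/4·(-1.5)+1/4·(-4.5)+0·1.5=-2.25; next y=-1/5·(-1.5)+1/2·(-2.25)=-0.825
n=2: y=-0.825, sp=-3, e=sp−y=-2.175; I=-6.675, D=e−e_prev=-0.675; u=3/4·(-2.175)+1/4·(-6.675)+0·(-0.675)=-3.3; next y=-1/5·(-0.825)+1/2·(-3.3)=-1.485
n=3: y=-1.485, sp=-3, e=sp−y=-1.515; I=-8.19, D=e−e_prev=0.66; u=3/4·(-1.515)+1/4·(-8.19)+0·0.66=-3.18375; next y=-1/5·(-1.485)+1/2·(-3.18375)=-1.294875
n=4: y=-1.294875, sp=-3, e=sp−y=-1.705125; I=-9.895125, D=e−e_prev=-0.190125; u=3/4·(-1.705125)+1/4·(-9.895125)+0·(-0.190125)=-3.752625; next y=-1/5·(-1.294875)+1/2·(-3.752625)≈-1.617338
n=5: y≈-1.617338, sp=-3, e=sp−y≈-1.382663; I≈-11.277788, D=e−e_prev≈0.322463; u=3/4·(-1.382663)+1/4·(-11.277788)+0·0.322463≈-3.856444; next y=-1/5·(-1.617338)+1/2·(-3.856444)≈-1.604754
n=6: y≈-1.604754, sp=-3, e=sp−y≈-1.395246; I≈-12.673033, D=e−e_prev≈-0.012583; u=3/4·(-1.395246)+1/4·(-12.673033)+0·(-0.012583)≈-4.214693; next y=-1/5·(-1.604754)+1/2·(-4.214693)≈-1.786395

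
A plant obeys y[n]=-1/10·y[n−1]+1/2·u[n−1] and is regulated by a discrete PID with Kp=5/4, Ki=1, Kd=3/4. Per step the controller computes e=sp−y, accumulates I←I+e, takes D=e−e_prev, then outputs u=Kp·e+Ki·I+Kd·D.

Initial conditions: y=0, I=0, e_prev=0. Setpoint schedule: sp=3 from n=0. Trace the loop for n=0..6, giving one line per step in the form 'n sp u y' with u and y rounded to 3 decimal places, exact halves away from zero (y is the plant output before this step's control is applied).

(exact arithmetic carried between steps; '≈' marks a value shown rounded to 6 d.p. or computed from one; I and e_prev carry over from the previous line; the table rounds u and y to 3 d.p., halves away from zero)
n=0: y=0, sp=3, e=sp−y=3; I=3, D=e−e_prev=3; u=5/4·3+1·3+3/4·3=9; next y=-1/10·0+1/2·9=4.5
n=1: y=4.5, sp=3, e=sp−y=-1.5; I=1.5, D=e−e_prev=-4.5; u=5/4·(-1.5)+1·1.5+3/4·(-4.5)=-3.75; next y=-1/10·4.5+1/2·(-3.75)=-2.325
n=2: y=-2.325, sp=3, e=sp−y=5.325; I=6.825, D=e−e_prev=6.825; u=5/4·5.325+1·6.825+3/4·6.825=18.6; next y=-1/10·(-2.325)+1/2·18.6=9.5325
n=3: y=9.5325, sp=3, e=sp−y=-6.5325; I=0.2925, D=e−e_prev=-11.8575; u=5/4·(-6.5325)+1·0.2925+3/4·(-11.8575)=-16.76625; next y=-1/10·9.5325+1/2·(-16.76625)=-9.336375
n=4: y=-9.336375, sp=3, e=sp−y=12.336375; I=12.628875, D=e−e_prev=18.868875; u=5/4·12.336375+1·12.628875+3/4·18.868875=42.201; next y=-1/10·(-9.336375)+1/2·42.201≈22.034138
n=5: y≈22.034138, sp=3, e=sp−y≈-19.034138; I≈-6.405263, D=e−e_prev≈-31.370513; u=5/4·(-19.034138)+1·(-6.405263)+3/4·(-31.370513)≈-53.725819; next y=-1/10·22.034138+1/2·(-53.725819)≈-29.066323
n=6: y≈-29.066323, sp=3, e=sp−y≈32.066323; I≈25.661061, D=e−e_prev≈51.100461; u=5/4·32.066323+1·25.661061+3/4·51.100461≈104.06931; next y=-1/10·(-29.066323)+1/2·104.06931≈54.941287

0 3 9.000 0.000
1 3 -3.750 4.500
2 3 18.600 -2.325
3 3 -16.766 9.533
4 3 42.201 -9.336
5 3 -53.726 22.034
6 3 104.069 -29.066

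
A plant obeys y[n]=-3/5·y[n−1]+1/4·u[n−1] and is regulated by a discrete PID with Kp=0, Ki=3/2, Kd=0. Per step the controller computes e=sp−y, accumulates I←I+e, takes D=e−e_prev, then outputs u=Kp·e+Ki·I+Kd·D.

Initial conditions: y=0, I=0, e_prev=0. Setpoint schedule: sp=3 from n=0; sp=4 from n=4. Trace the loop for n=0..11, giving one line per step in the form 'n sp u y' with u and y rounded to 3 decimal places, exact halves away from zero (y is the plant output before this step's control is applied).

0 3 4.500 0.000
1 3 7.313 1.125
2 3 10.083 1.153
3 3 11.840 1.829
4 4 15.046 1.863
5 4 17.080 2.644
6 4 19.054 2.684
7 4 20.324 3.153
8 4 21.541 3.189
9 4 22.333 3.472
10 4 23.083 3.500
11 4 23.577 3.671

(exact arithmetic carried between steps; '≈' marks a value shown rounded to 6 d.p. or computed from one; I and e_prev carry over from the previous line; the table rounds u and y to 3 d.p., halves away from zero)
n=0: y=0, sp=3, e=sp−y=3; I=3, D=e−e_prev=3; u=0·3+3/2·3+0·3=4.5; next y=-3/5·0+1/4·4.5=1.125
n=1: y=1.125, sp=3, e=sp−y=1.875; I=4.875, D=e−e_prev=-1.125; u=0·1.875+3/2·4.875+0·(-1.125)=7.3125; next y=-3/5·1.125+1/4·7.3125=1.153125
n=2: y=1.153125, sp=3, e=sp−y=1.846875; I=6.721875, D=e−e_prev=-0.028125; u=0·1.846875+3/2·6.721875+0·(-0.028125)≈10.082813; next y=-3/5·1.153125+1/4·10.082813≈1.828828
n=3: y≈1.828828, sp=3, e=sp−y≈1.171172; I≈7.893047, D=e−e_prev≈-0.675703; u=0·1.171172+3/2·7.893047+0·(-0.675703)≈11.839570; next y=-3/5·1.828828+1/4·11.839570≈1.862596
n=4: y≈1.862596, sp=4, e=sp−y≈2.137404; I≈10.030451, D=e−e_prev≈0.966232; u=0·2.137404+3/2·10.030451+0·0.966232≈15.045677; next y=-3/5·1.862596+1/4·15.045677≈2.643862
n=5: y≈2.643862, sp=4, e=sp−y≈1.356138; I≈11.386589, D=e−e_prev≈-0.781266; u=0·1.356138+3/2·11.386589+0·(-0.781266)≈17.079884; next y=-3/5·2.643862+1/4·17.079884≈2.683654
n=6: y≈2.683654, sp=4, e=sp−y≈1.316346; I≈12.702935, D=e−e_prev≈-0.039792; u=0·1.316346+3/2·12.702935+0·(-0.039792)≈19.054403; next y=-3/5·2.683654+1/4·19.054403≈3.153408
n=7: y≈3.153408, sp=4, e=sp−y≈0.846592; I≈13.549527, D=e−e_prev≈-0.469754; u=0·0.846592+3/2·13.549527+0·(-0.469754)≈20.324291; next y=-3/5·3.153408+1/4·20.324291≈3.189028
n=8: y≈3.189028, sp=4, e=sp−y≈0.810972; I≈14.360499, D=e−e_prev≈-0.035619; u=0·0.810972+3/2·14.360499+0·(-0.035619)≈21.540749; next y=-3/5·3.189028+1/4·21.540749≈3.471771
n=9: y≈3.471771, sp=4, e=sp−y≈0.528229; I≈14.888729, D=e−e_prev≈-0.282743; u=0·0.528229+3/2·14.888729+0·(-0.282743)≈22.333093; next y=-3/5·3.471771+1/4·22.333093≈3.500211
n=10: y≈3.500211, sp=4, e=sp−y≈0.499789; I≈15.388518, D=e−e_prev≈-0.028440; u=0·0.499789+3/2·15.388518+0·(-0.028440)≈23.082777; next y=-3/5·3.500211+1/4·23.082777≈3.670568
n=11: y≈3.670568, sp=4, e=sp−y≈0.329432; I≈15.717950, D=e−e_prev≈-0.170357; u=0·0.329432+3/2·15.717950+0·(-0.170357)≈23.576925; next y=-3/5·3.670568+1/4·23.576925≈3.691891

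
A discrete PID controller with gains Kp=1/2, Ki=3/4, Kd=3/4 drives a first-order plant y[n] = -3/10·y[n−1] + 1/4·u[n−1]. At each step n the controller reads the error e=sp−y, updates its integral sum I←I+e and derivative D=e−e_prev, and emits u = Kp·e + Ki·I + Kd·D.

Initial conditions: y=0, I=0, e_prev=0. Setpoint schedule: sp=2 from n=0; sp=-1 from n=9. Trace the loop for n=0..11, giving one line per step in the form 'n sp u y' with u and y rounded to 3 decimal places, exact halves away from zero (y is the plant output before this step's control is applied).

(exact arithmetic carried between steps; '≈' marks a value shown rounded to 6 d.p. or computed from one; I and e_prev carry over from the previous line; the table rounds u and y to 3 d.p., halves away from zero)
n=0: y=0, sp=2, e=sp−y=2; I=2, D=e−e_prev=2; u=1/2·2+3/4·2+3/4·2=4; next y=-3/10·0+1/4·4=1
n=1: y=1, sp=2, e=sp−y=1; I=3, D=e−e_prev=-1; u=1/2·1+3/4·3+3/4·(-1)=2; next y=-3/10·1+1/4·2=0.2
n=2: y=0.2, sp=2, e=sp−y=1.8; I=4.8, D=e−e_prev=0.8; u=1/2·1.8+3/4·4.8+3/4·0.8=5.1; next y=-3/10·0.2+1/4·5.1=1.215
n=3: y=1.215, sp=2, e=sp−y=0.785; I=5.585, D=e−e_prev=-1.015; u=1/2·0.785+3/4·5.585+3/4·(-1.015)=3.82; next y=-3/10·1.215+1/4·3.82=0.5905
n=4: y=0.5905, sp=2, e=sp−y=1.4095; I=6.9945, D=e−e_prev=0.6245; u=1/2·1.4095+3/4·6.9945+3/4·0.6245=6.419; next y=-3/10·0.5905+1/4·6.419=1.4276
n=5: y=1.4276, sp=2, e=sp−y=0.5724; I=7.5669, D=e−e_prev=-0.8371; u=1/2·0.5724+3/4·7.5669+3/4·(-0.8371)=5.33355; next y=-3/10·1.4276+1/4·5.33355≈0.905108
n=6: y≈0.905108, sp=2, e=sp−y≈1.094893; I≈8.661793, D=e−e_prev≈0.522493; u=1/2·1.094893+3/4·8.661793+3/4·0.522493≈7.43566; next y=-3/10·0.905108+1/4·7.43566≈1.587383
n=7: y≈1.587383, sp=2, e=sp−y≈0.412617; I≈9.074410, D=e−e_prev≈-0.682275; u=1/2·0.412617+3/4·9.074410+3/4·(-0.682275)≈6.500410; next y=-3/10·1.587383+1/4·6.500410≈1.148888
n=8: y≈1.148888, sp=2, e=sp−y≈0.851112; I≈9.925522, D=e−e_prev≈0.438495; u=1/2·0.851112+3/4·9.925522+3/4·0.438495≈8.198569; next y=-3/10·1.148888+1/4·8.198569≈1.704976
n=9: y≈1.704976, sp=-1, e=sp−y≈-2.704976; I≈7.220546, D=e−e_prev≈-3.556089; u=1/2·(-2.704976)+3/4·7.220546+3/4·(-3.556089)≈1.395855; next y=-3/10·1.704976+1/4·1.395855≈-0.162529
n=10: y≈-0.162529, sp=-1, e=sp−y≈-0.837471; I≈6.383075, D=e−e_prev≈1.867505; u=1/2·(-0.837471)+3/4·6.383075+3/4·1.867505≈5.769200; next y=-3/10·(-0.162529)+1/4·5.769200≈1.491059
n=11: y≈1.491059, sp=-1, e=sp−y≈-2.491059; I≈3.892017, D=e−e_prev≈-1.653588; u=1/2·(-2.491059)+3/4·3.892017+3/4·(-1.653588)≈0.433292; next y=-3/10·1.491059+1/4·0.433292≈-0.338994

0 2 4.000 0.000
1 2 2.000 1.000
2 2 5.100 0.200
3 2 3.820 1.215
4 2 6.419 0.591
5 2 5.334 1.428
6 2 7.436 0.905
7 2 6.500 1.587
8 2 8.199 1.149
9 -1 1.396 1.705
10 -1 5.769 -0.163
11 -1 0.433 1.491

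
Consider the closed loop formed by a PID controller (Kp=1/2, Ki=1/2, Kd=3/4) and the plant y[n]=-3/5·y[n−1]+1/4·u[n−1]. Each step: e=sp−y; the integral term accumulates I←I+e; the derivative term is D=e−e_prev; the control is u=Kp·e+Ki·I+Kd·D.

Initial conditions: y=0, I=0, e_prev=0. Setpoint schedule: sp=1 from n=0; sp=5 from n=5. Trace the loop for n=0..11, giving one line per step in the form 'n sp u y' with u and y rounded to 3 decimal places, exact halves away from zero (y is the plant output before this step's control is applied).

(exact arithmetic carried between steps; '≈' marks a value shown rounded to 6 d.p. or computed from one; I and e_prev carry over from the previous line; the table rounds u and y to 3 d.p., halves away from zero)
n=0: y=0, sp=1, e=sp−y=1; I=1, D=e−e_prev=1; u=1/2·1+1/2·1+3/4·1=1.75; next y=-3/5·0+1/4·1.75=0.4375
n=1: y=0.4375, sp=1, e=sp−y=0.5625; I=1.5625, D=e−e_prev=-0.4375; u=1/2·0.5625+1/2·1.5625+3/4·(-0.4375)=0.734375; next y=-3/5·0.4375+1/4·0.734375≈-0.078906
n=2: y≈-0.078906, sp=1, e=sp−y≈1.078906; I≈2.641406, D=e−e_prev≈0.516406; u=1/2·1.078906+1/2·2.641406+3/4·0.516406≈2.247461; next y=-3/5·(-0.078906)+1/4·2.247461≈0.609209
n=3: y≈0.609209, sp=1, e=sp−y≈0.390791; I≈3.032197, D=e−e_prev≈-0.688115; u=1/2·0.390791+1/2·3.032197+3/4·(-0.688115)≈1.195408; next y=-3/5·0.609209+1/4·1.195408≈-0.066673
n=4: y≈-0.066673, sp=1, e=sp−y≈1.066673; I≈4.098871, D=e−e_prev≈0.675882; u=1/2·1.066673+1/2·4.098871+3/4·0.675882≈3.089684; next y=-3/5·(-0.066673)+1/4·3.089684≈0.812425
n=5: y≈0.812425, sp=5, e=sp−y≈4.187575; I≈8.286446, D=e−e_prev≈3.120901; u=1/2·4.187575+1/2·8.286446+3/4·3.120901≈8.577686; next y=-3/5·0.812425+1/4·8.577686≈1.656967
n=6: y≈1.656967, sp=5, e=sp−y≈3.343033; I≈11.629479, D=e−e_prev≈-0.844542; u=1/2·3.343033+1/2·11.629479+3/4·(-0.844542)≈6.852850; next y=-3/5·1.656967+1/4·6.852850≈0.719033
n=7: y≈0.719033, sp=5, e=sp−y≈4.280967; I≈15.910447, D=e−e_prev≈0.937934; u=1/2·4.280967+1/2·15.910447+3/4·0.937934≈10.799157; next y=-3/5·0.719033+1/4·10.799157≈2.268370
n=8: y≈2.268370, sp=5, e=sp−y≈2.731630; I≈18.642077, D=e−e_prev≈-1.549337; u=1/2·2.731630+1/2·18.642077+3/4·(-1.549337)≈9.524851; next y=-3/5·2.268370+1/4·9.524851≈1.020191
n=9: y≈1.020191, sp=5, e=sp−y≈3.979809; I≈22.621886, D=e−e_prev≈1.248179; u=1/2·3.979809+1/2·22.621886+3/4·1.248179≈14.236982; next y=-3/5·1.020191+1/4·14.236982≈2.947131
n=10: y≈2.947131, sp=5, e=sp−y≈2.052869; I≈24.674755, D=e−e_prev≈-1.926940; u=1/2·2.052869+1/2·24.674755+3/4·(-1.926940)≈11.918607; next y=-3/5·2.947131+1/4·11.918607≈1.211373
n=11: y≈1.211373, sp=5, e=sp−y≈3.788627; I≈28.463382, D=e−e_prev≈1.735758; u=1/2·3.788627+1/2·28.463382+3/4·1.735758≈17.427823; next y=-3/5·1.211373+1/4·17.427823≈3.630132

0 1 1.750 0.000
1 1 0.734 0.438
2 1 2.247 -0.079
3 1 1.195 0.609
4 1 3.090 -0.067
5 5 8.578 0.812
6 5 6.853 1.657
7 5 10.799 0.719
8 5 9.525 2.268
9 5 14.237 1.020
10 5 11.919 2.947
11 5 17.428 1.211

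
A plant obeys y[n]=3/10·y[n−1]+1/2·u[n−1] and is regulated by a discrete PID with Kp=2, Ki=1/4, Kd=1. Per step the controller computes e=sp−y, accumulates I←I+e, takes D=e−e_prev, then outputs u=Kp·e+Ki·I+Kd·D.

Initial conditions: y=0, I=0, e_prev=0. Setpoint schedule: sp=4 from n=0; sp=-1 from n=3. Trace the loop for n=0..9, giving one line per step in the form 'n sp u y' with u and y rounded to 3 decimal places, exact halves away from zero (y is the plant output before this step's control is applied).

(exact arithmetic carried between steps; '≈' marks a value shown rounded to 6 d.p. or computed from one; I and e_prev carry over from the previous line; the table rounds u and y to 3 d.p., halves away from zero)
n=0: y=0, sp=4, e=sp−y=4; I=4, D=e−e_prev=4; u=2·4+1/4·4+1·4=13; next y=3/10·0+1/2·13=6.5
n=1: y=6.5, sp=4, e=sp−y=-2.5; I=1.5, D=e−e_prev=-6.5; u=2·(-2.5)+1/4·1.5+1·(-6.5)=-11.125; next y=3/10·6.5+1/2·(-11.125)=-3.6125
n=2: y=-3.6125, sp=4, e=sp−y=7.6125; I=9.1125, D=e−e_prev=10.1125; u=2·7.6125+1/4·9.1125+1·10.1125=27.615625; next y=3/10·(-3.6125)+1/2·27.615625≈12.724063
n=3: y≈12.724063, sp=-1, e=sp−y≈-13.724063; I≈-4.611563, D=e−e_prev≈-21.336563; u=2·(-13.724063)+1/4·(-4.611563)+1·(-21.336563)≈-49.937578; next y=3/10·12.724063+1/2·(-49.937578)≈-21.151570
n=4: y≈-21.151570, sp=-1, e=sp−y≈20.151570; I≈15.540008, D=e−e_prev≈33.875633; u=2·20.151570+1/4·15.540008+1·33.875633≈78.063775; next y=3/10·(-21.151570)+1/2·78.063775≈32.686417
n=5: y≈32.686417, sp=-1, e=sp−y≈-33.686417; I≈-18.146409, D=e−e_prev≈-53.837987; u=2·(-33.686417)+1/4·(-18.146409)+1·(-53.837987)≈-125.747422; next y=3/10·32.686417+1/2·(-125.747422)≈-53.067786
n=6: y≈-53.067786, sp=-1, e=sp−y≈52.067786; I≈33.921377, D=e−e_prev≈85.754203; u=2·52.067786+1/4·33.921377+1·85.754203≈198.370119; next y=3/10·(-53.067786)+1/2·198.370119≈83.264724
n=7: y≈83.264724, sp=-1, e=sp−y≈-84.264724; I≈-50.343346, D=e−e_prev≈-136.332510; u=2·(-84.264724)+1/4·(-50.343346)+1·(-136.332510)≈-317.447794; next y=3/10·83.264724+1/2·(-317.447794)≈-133.744480
n=8: y≈-133.744480, sp=-1, e=sp−y≈132.744480; I≈82.401134, D=e−e_prev≈217.009204; u=2·132.744480+1/4·82.401134+1·217.009204≈503.098447; next y=3/10·(-133.744480)+1/2·503.098447≈211.425880
n=9: y≈211.425880, sp=-1, e=sp−y≈-212.425880; I≈-130.024746, D=e−e_prev≈-345.170360; u=2·(-212.425880)+1/4·(-130.024746)+1·(-345.170360)≈-802.528306; next y=3/10·211.425880+1/2·(-802.528306)≈-337.836389

0 4 13.000 0.000
1 4 -11.125 6.500
2 4 27.616 -3.613
3 -1 -49.938 12.724
4 -1 78.064 -21.152
5 -1 -125.747 32.686
6 -1 198.370 -53.068
7 -1 -317.448 83.265
8 -1 503.098 -133.744
9 -1 -802.528 211.426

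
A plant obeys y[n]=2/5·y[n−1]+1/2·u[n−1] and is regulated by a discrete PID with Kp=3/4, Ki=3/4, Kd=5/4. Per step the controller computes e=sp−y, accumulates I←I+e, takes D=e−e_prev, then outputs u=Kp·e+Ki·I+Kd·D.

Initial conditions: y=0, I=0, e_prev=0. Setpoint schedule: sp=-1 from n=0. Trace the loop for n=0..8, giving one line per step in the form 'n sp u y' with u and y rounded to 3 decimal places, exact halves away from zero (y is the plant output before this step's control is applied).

0 -1 -2.750 0.000
1 -1 1.531 -1.375
2 -1 -4.280 0.216
3 -1 3.038 -2.054
4 -1 -6.575 0.697
5 -1 5.782 -3.008
6 -1 -10.258 1.688
7 -1 10.486 -4.454
8 -1 -16.367 3.461

(exact arithmetic carried between steps; '≈' marks a value shown rounded to 6 d.p. or computed from one; I and e_prev carry over from the previous line; the table rounds u and y to 3 d.p., halves away from zero)
n=0: y=0, sp=-1, e=sp−y=-1; I=-1, D=e−e_prev=-1; u=3/4·(-1)+3/4·(-1)+5/4·(-1)=-2.75; next y=2/5·0+1/2·(-2.75)=-1.375
n=1: y=-1.375, sp=-1, e=sp−y=0.375; I=-0.625, D=e−e_prev=1.375; u=3/4·0.375+3/4·(-0.625)+5/4·1.375=1.53125; next y=2/5·(-1.375)+1/2·1.53125=0.215625
n=2: y=0.215625, sp=-1, e=sp−y=-1.215625; I=-1.840625, D=e−e_prev=-1.590625; u=3/4·(-1.215625)+3/4·(-1.840625)+5/4·(-1.590625)≈-4.280469; next y=2/5·0.215625+1/2·(-4.280469)≈-2.053984
n=3: y≈-2.053984, sp=-1, e=sp−y≈1.053984; I≈-0.786641, D=e−e_prev≈2.269609; u=3/4·1.053984+3/4·(-0.786641)+5/4·2.269609≈3.037520; next y=2/5·(-2.053984)+1/2·3.037520≈0.697166
n=4: y≈0.697166, sp=-1, e=sp−y≈-1.697166; I≈-2.483807, D=e−e_prev≈-2.751150; u=3/4·(-1.697166)+3/4·(-2.483807)+5/4·(-2.751150)≈-6.574667; next y=2/5·0.697166+1/2·(-6.574667)≈-3.008467
n=5: y≈-3.008467, sp=-1, e=sp−y≈2.008467; I≈-0.475339, D=e−e_prev≈3.705633; u=3/4·2.008467+3/4·(-0.475339)+5/4·3.705633≈5.781888; next y=2/5·(-3.008467)+1/2·5.781888≈1.687557
n=6: y≈1.687557, sp=-1, e=sp−y≈-2.687557; I≈-3.162896, D=e−e_prev≈-4.696024; u=3/4·(-2.687557)+3/4·(-3.162896)+5/4·(-4.696024)≈-10.257870; next y=2/5·1.687557+1/2·(-10.257870)≈-4.453912
n=7: y≈-4.453912, sp=-1, e=sp−y≈3.453912; I≈0.291016, D=e−e_prev≈6.141469; u=3/4·3.453912+3/4·0.291016+5/4·6.141469≈10.485533; next y=2/5·(-4.453912)+1/2·10.485533≈3.461202
n=8: y≈3.461202, sp=-1, e=sp−y≈-4.461202; I≈-4.170185, D=e−e_prev≈-7.915114; u=3/4·(-4.461202)+3/4·(-4.170185)+5/4·(-7.915114)≈-16.367432; next y=2/5·3.461202+1/2·(-16.367432)≈-6.799236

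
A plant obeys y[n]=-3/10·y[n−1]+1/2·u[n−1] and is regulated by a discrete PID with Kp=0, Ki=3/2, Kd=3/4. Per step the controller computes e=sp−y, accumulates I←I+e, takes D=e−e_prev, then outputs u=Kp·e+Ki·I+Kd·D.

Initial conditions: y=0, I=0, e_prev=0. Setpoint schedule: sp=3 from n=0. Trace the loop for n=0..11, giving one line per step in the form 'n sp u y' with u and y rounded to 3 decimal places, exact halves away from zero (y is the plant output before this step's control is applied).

0 3 6.750 0.000
1 3 1.406 3.375
2 3 11.665 -0.309
3 3 -0.162 5.925
4 3 17.640 -1.859
5 3 -6.192 9.377
6 3 27.064 -5.909
7 3 -18.768 15.305
8 3 44.565 -13.975
9 3 -42.946 26.475
10 3 77.934 -29.416
11 3 -89.077 47.792

(exact arithmetic carried between steps; '≈' marks a value shown rounded to 6 d.p. or computed from one; I and e_prev carry over from the previous line; the table rounds u and y to 3 d.p., halves away from zero)
n=0: y=0, sp=3, e=sp−y=3; I=3, D=e−e_prev=3; u=0·3+3/2·3+3/4·3=6.75; next y=-3/10·0+1/2·6.75=3.375
n=1: y=3.375, sp=3, e=sp−y=-0.375; I=2.625, D=e−e_prev=-3.375; u=0·(-0.375)+3/2·2.625+3/4·(-3.375)=1.40625; next y=-3/10·3.375+1/2·1.40625=-0.309375
n=2: y=-0.309375, sp=3, e=sp−y=3.309375; I=5.934375, D=e−e_prev=3.684375; u=0·3.309375+3/2·5.934375+3/4·3.684375≈11.664844; next y=-3/10·(-0.309375)+1/2·11.664844≈5.925234
n=3: y≈5.925234, sp=3, e=sp−y≈-2.925234; I≈3.009141, D=e−e_prev≈-6.234609; u=0·(-2.925234)+3/2·3.009141+3/4·(-6.234609)≈-0.162246; next y=-3/10·5.925234+1/2·(-0.162246)≈-1.858693
n=4: y≈-1.858693, sp=3, e=sp−y≈4.858693; I≈7.867834, D=e−e_prev≈7.783928; u=0·4.858693+3/2·7.867834+3/4·7.783928≈17.639697; next y=-3/10·(-1.858693)+1/2·17.639697≈9.377456
n=5: y≈9.377456, sp=3, e=sp−y≈-6.377456; I≈1.490378, D=e−e_prev≈-11.236150; u=0·(-6.377456)+3/2·1.490378+3/4·(-11.236150)≈-6.191546; next y=-3/10·9.377456+1/2·(-6.191546)≈-5.909010
n=6: y≈-5.909010, sp=3, e=sp−y≈8.909010; I≈10.399387, D=e−e_prev≈15.286466; u=0·8.909010+3/2·10.399387+3/4·15.286466≈27.063931; next y=-3/10·(-5.909010)+1/2·27.063931≈15.304668
n=7: y≈15.304668, sp=3, e=sp−y≈-12.304668; I≈-1.905281, D=e−e_prev≈-21.213678; u=0·(-12.304668)+3/2·(-1.905281)+3/4·(-21.213678)≈-18.768180; next y=-3/10·15.304668+1/2·(-18.768180)≈-13.975491
n=8: y≈-13.975491, sp=3, e=sp−y≈16.975491; I≈15.070210, D=e−e_prev≈29.280159; u=0·16.975491+3/2·15.070210+3/4·29.280159≈44.565434; next y=-3/10·(-13.975491)+1/2·44.565434≈26.475364
n=9: y≈26.475364, sp=3, e=sp−y≈-23.475364; I≈-8.405154, D=e−e_prev≈-40.450855; u=0·(-23.475364)+3/2·(-8.405154)+3/4·(-40.450855)≈-42.945873; next y=-3/10·26.475364+1/2·(-42.945873)≈-29.415546
n=10: y≈-29.415546, sp=3, e=sp−y≈32.415546; I≈24.010391, D=e−e_prev≈55.890910; u=0·32.415546+3/2·24.010391+3/4·55.890910≈77.933769; next y=-3/10·(-29.415546)+1/2·77.933769≈47.791548
n=11: y≈47.791548, sp=3, e=sp−y≈-44.791548; I≈-20.781157, D=e−e_prev≈-77.207094; u=0·(-44.791548)+3/2·(-20.781157)+3/4·(-77.207094)≈-89.077056; next y=-3/10·47.791548+1/2·(-89.077056)≈-58.875992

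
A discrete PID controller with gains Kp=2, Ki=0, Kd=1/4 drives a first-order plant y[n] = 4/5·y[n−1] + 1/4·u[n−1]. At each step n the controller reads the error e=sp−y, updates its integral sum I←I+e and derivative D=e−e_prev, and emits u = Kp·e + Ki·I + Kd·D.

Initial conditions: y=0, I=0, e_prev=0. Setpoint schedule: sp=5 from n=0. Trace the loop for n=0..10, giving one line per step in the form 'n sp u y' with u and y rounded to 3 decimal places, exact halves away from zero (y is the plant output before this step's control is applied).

0 5 11.250 0.000
1 5 3.672 2.813
2 5 3.575 3.168
3 5 3.079 3.428
4 5 2.955 3.512
5 5 2.894 3.548
6 5 2.872 3.562
7 5 2.863 3.568
8 5 2.859 3.570
9 5 2.858 3.571
10 5 2.858 3.571

(exact arithmetic carried between steps; '≈' marks a value shown rounded to 6 d.p. or computed from one; I and e_prev carry over from the previous line; the table rounds u and y to 3 d.p., halves away from zero)
n=0: y=0, sp=5, e=sp−y=5; I=5, D=e−e_prev=5; u=2·5+0·5+1/4·5=11.25; next y=4/5·0+1/4·11.25=2.8125
n=1: y=2.8125, sp=5, e=sp−y=2.1875; I=7.1875, D=e−e_prev=-2.8125; u=2·2.1875+0·7.1875+1/4·(-2.8125)=3.671875; next y=4/5·2.8125+1/4·3.671875≈3.167969
n=2: y≈3.167969, sp=5, e=sp−y≈1.832031; I≈9.019531, D=e−e_prev≈-0.355469; u=2·1.832031+0·9.019531+1/4·(-0.355469)≈3.575195; next y=4/5·3.167969+1/4·3.575195≈3.428174
n=3: y≈3.428174, sp=5, e=sp−y≈1.571826; I≈10.591357, D=e−e_prev≈-0.260205; u=2·1.571826+0·10.591357+1/4·(-0.260205)≈3.078601; next y=4/5·3.428174+1/4·3.078601≈3.512189
n=4: y≈3.512189, sp=5, e=sp−y≈1.487811; I≈12.079168, D=e−e_prev≈-0.084016; u=2·1.487811+0·12.079168+1/4·(-0.084016)≈2.954617; next y=4/5·3.512189+1/4·2.954617≈3.548406
n=5: y≈3.548406, sp=5, e=sp−y≈1.451594; I≈13.530762, D=e−e_prev≈-0.036216; u=2·1.451594+0·13.530762+1/4·(-0.036216)≈2.894134; next y=4/5·3.548406+1/4·2.894134≈3.562258
n=6: y≈3.562258, sp=5, e=sp−y≈1.437742; I≈14.968504, D=e−e_prev≈-0.013852; u=2·1.437742+0·14.968504+1/4·(-0.013852)≈2.872020; next y=4/5·3.562258+1/4·2.872020≈3.567812
n=7: y≈3.567812, sp=5, e=sp−y≈1.432188; I≈16.400692, D=e−e_prev≈-0.005553; u=2·1.432188+0·16.400692+1/4·(-0.005553)≈2.862988; next y=4/5·3.567812+1/4·2.862988≈3.569996
n=8: y≈3.569996, sp=5, e=sp−y≈1.430004; I≈17.830696, D=e−e_prev≈-0.002185; u=2·1.430004+0·17.830696+1/4·(-0.002185)≈2.859461; next y=4/5·3.569996+1/4·2.859461≈3.570862
n=9: y≈3.570862, sp=5, e=sp−y≈1.429138; I≈19.259834, D=e−e_prev≈-0.000866; u=2·1.429138+0·19.259834+1/4·(-0.000866)≈2.858059; next y=4/5·3.570862+1/4·2.858059≈3.571205
n=10: y≈3.571205, sp=5, e=sp−y≈1.428795; I≈20.688629, D=e−e_prev≈-0.000342; u=2·1.428795+0·20.688629+1/4·(-0.000342)≈2.857505; next y=4/5·3.571205+1/4·2.857505≈3.571340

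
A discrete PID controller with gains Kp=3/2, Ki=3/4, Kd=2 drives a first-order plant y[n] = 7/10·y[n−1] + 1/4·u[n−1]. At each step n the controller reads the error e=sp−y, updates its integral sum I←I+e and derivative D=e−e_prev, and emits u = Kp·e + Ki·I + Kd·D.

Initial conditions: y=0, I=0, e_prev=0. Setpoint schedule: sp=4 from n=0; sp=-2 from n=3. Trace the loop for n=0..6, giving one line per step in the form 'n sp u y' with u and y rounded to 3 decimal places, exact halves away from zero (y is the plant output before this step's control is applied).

(exact arithmetic carried between steps; '≈' marks a value shown rounded to 6 d.p. or computed from one; I and e_prev carry over from the previous line; the table rounds u and y to 3 d.p., halves away from zero)
n=0: y=0, sp=4, e=sp−y=4; I=4, D=e−e_prev=4; u=3/2·4+3/4·4+2·4=17; next y=7/10·0+1/4·17=4.25
n=1: y=4.25, sp=4, e=sp−y=-0.25; I=3.75, D=e−e_prev=-4.25; u=3/2·(-0.25)+3/4·3.75+2·(-4.25)=-6.0625; next y=7/10·4.25+1/4·(-6.0625)=1.459375
n=2: y=1.459375, sp=4, e=sp−y=2.540625; I=6.290625, D=e−e_prev=2.790625; u=3/2·2.540625+3/4·6.290625+2·2.790625≈14.110156; next y=7/10·1.459375+1/4·14.110156≈4.549102
n=3: y≈4.549102, sp=-2, e=sp−y≈-6.549102; I≈-0.258477, D=e−e_prev≈-9.089727; u=3/2·(-6.549102)+3/4·(-0.258477)+2·(-9.089727)≈-28.196963; next y=7/10·4.549102+1/4·(-28.196963)≈-3.864870
n=4: y≈-3.864870, sp=-2, e=sp−y≈1.864870; I≈1.606393, D=e−e_prev≈8.413971; u=3/2·1.864870+3/4·1.606393+2·8.413971≈20.830042; next y=7/10·(-3.864870)+1/4·20.830042≈2.502102
n=5: y≈2.502102, sp=-2, e=sp−y≈-4.502102; I≈-2.895709, D=e−e_prev≈-6.366971; u=3/2·(-4.502102)+3/4·(-2.895709)+2·(-6.366971)≈-21.658877; next y=7/10·2.502102+1/4·(-21.658877)≈-3.663248
n=6: y≈-3.663248, sp=-2, e=sp−y≈1.663248; I≈-1.232461, D=e−e_prev≈6.165350; u=3/2·1.663248+3/4·(-1.232461)+2·6.165350≈13.901226; next y=7/10·(-3.663248)+1/4·13.901226≈0.911033

0 4 17.000 0.000
1 4 -6.063 4.250
2 4 14.110 1.459
3 -2 -28.197 4.549
4 -2 20.830 -3.865
5 -2 -21.659 2.502
6 -2 13.901 -3.663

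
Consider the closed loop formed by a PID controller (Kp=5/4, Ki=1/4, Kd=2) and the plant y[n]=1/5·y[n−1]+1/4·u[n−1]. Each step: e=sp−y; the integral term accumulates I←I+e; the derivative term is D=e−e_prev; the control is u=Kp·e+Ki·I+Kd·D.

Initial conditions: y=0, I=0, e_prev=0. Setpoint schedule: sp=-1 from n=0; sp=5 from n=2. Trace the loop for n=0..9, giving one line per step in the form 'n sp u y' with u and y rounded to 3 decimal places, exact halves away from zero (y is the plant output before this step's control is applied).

0 -1 -3.500 0.000
1 -1 1.313 -0.875
2 5 16.933 0.153
3 5 -6.187 4.264
4 5 19.571 -0.694
5 5 -7.989 4.754
6 5 23.270 -1.046
7 5 -10.110 5.608
8 5 27.596 -1.406
9 5 -12.914 6.618

(exact arithmetic carried between steps; '≈' marks a value shown rounded to 6 d.p. or computed from one; I and e_prev carry over from the previous line; the table rounds u and y to 3 d.p., halves away from zero)
n=0: y=0, sp=-1, e=sp−y=-1; I=-1, D=e−e_prev=-1; u=5/4·(-1)+1/4·(-1)+2·(-1)=-3.5; next y=1/5·0+1/4·(-3.5)=-0.875
n=1: y=-0.875, sp=-1, e=sp−y=-0.125; I=-1.125, D=e−e_prev=0.875; u=5/4·(-0.125)+1/4·(-1.125)+2·0.875=1.3125; next y=1/5·(-0.875)+1/4·1.3125=0.153125
n=2: y=0.153125, sp=5, e=sp−y=4.846875; I=3.721875, D=e−e_prev=4.971875; u=5/4·4.846875+1/4·3.721875+2·4.971875≈16.932813; next y=1/5·0.153125+1/4·16.932813≈4.263828
n=3: y≈4.263828, sp=5, e=sp−y≈0.736172; I≈4.458047, D=e−e_prev≈-4.110703; u=5/4·0.736172+1/4·4.458047+2·(-4.110703)≈-6.186680; next y=1/5·4.263828+1/4·(-6.186680)≈-0.693904
n=4: y≈-0.693904, sp=5, e=sp−y≈5.693904; I≈10.151951, D=e−e_prev≈4.957732; u=5/4·5.693904+1/4·10.151951+2·4.957732≈19.570833; next y=1/5·(-0.693904)+1/4·19.570833≈4.753927
n=5: y≈4.753927, sp=5, e=sp−y≈0.246073; I≈10.398024, D=e−e_prev≈-5.447832; u=5/4·0.246073+1/4·10.398024+2·(-5.447832)≈-7.988567; next y=1/5·4.753927+1/4·(-7.988567)≈-1.046356
n=6: y≈-1.046356, sp=5, e=sp−y≈6.046356; I≈16.444380, D=e−e_prev≈5.800284; u=5/4·6.046356+1/4·16.444380+2·5.800284≈23.269607; next y=1/5·(-1.046356)+1/4·23.269607≈5.608131
n=7: y≈5.608131, sp=5, e=sp−y≈-0.608131; I≈15.836249, D=e−e_prev≈-6.654487; u=5/4·(-0.608131)+1/4·15.836249+2·(-6.654487)≈-10.110075; next y=1/5·5.608131+1/4·(-10.110075)≈-1.405893
n=8: y≈-1.405893, sp=5, e=sp−y≈6.405893; I≈22.242142, D=e−e_prev≈7.014023; u=5/4·6.405893+1/4·22.242142+2·7.014023≈27.595947; next y=1/5·(-1.405893)+1/4·27.595947≈6.617808
n=9: y≈6.617808, sp=5, e=sp−y≈-1.617808; I≈20.624334, D=e−e_prev≈-8.023701; u=5/4·(-1.617808)+1/4·20.624334+2·(-8.023701)≈-12.913579; next y=1/5·6.617808+1/4·(-12.913579)≈-1.904833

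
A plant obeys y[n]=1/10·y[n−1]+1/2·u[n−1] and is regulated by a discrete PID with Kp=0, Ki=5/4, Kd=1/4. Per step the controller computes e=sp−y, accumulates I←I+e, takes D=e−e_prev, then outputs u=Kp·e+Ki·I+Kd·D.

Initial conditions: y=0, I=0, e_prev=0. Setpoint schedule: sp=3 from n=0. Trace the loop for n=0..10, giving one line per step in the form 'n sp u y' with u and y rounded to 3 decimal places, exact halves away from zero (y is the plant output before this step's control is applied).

(exact arithmetic carried between steps; '≈' marks a value shown rounded to 6 d.p. or computed from one; I and e_prev carry over from the previous line; the table rounds u and y to 3 d.p., halves away from zero)
n=0: y=0, sp=3, e=sp−y=3; I=3, D=e−e_prev=3; u=0·3+5/4·3+1/4·3=4.5; next y=1/10·0+1/2·4.5=2.25
n=1: y=2.25, sp=3, e=sp−y=0.75; I=3.75, D=e−e_prev=-2.25; u=0·0.75+5/4·3.75+1/4·(-2.25)=4.125; next y=1/10·2.25+1/2·4.125=2.2875
n=2: y=2.2875, sp=3, e=sp−y=0.7125; I=4.4625, D=e−e_prev=-0.0375; u=0·0.7125+5/4·4.4625+1/4·(-0.0375)=5.56875; next y=1/10·2.2875+1/2·5.56875=3.013125
n=3: y=3.013125, sp=3, e=sp−y=-0.013125; I=4.449375, D=e−e_prev=-0.725625; u=0·(-0.013125)+5/4·4.449375+1/4·(-0.725625)≈5.380313; next y=1/10·3.013125+1/2·5.380313≈2.991469
n=4: y≈2.991469, sp=3, e=sp−y≈0.008531; I≈4.457906, D=e−e_prev≈0.021656; u=0·0.008531+5/4·4.457906+1/4·0.021656≈5.577797; next y=1/10·2.991469+1/2·5.577797≈3.088045
n=5: y≈3.088045, sp=3, e=sp−y≈-0.088045; I≈4.369861, D=e−e_prev≈-0.096577; u=0·(-0.088045)+5/4·4.369861+1/4·(-0.096577)≈5.438182; next y=1/10·3.088045+1/2·5.438182≈3.027896
n=6: y≈3.027896, sp=3, e=sp−y≈-0.027896; I≈4.341965, D=e−e_prev≈0.060150; u=0·(-0.027896)+5/4·4.341965+1/4·0.060150≈5.442494; next y=1/10·3.027896+1/2·5.442494≈3.024037
n=7: y≈3.024037, sp=3, e=sp−y≈-0.024037; I≈4.317929, D=e−e_prev≈0.003859; u=0·(-0.024037)+5/4·4.317929+1/4·0.003859≈5.398376; next y=1/10·3.024037+1/2·5.398376≈3.001591
n=8: y≈3.001591, sp=3, e=sp−y≈-0.001591; I≈4.316337, D=e−e_prev≈0.022445; u=0·(-0.001591)+5/4·4.316337+1/4·0.022445≈5.401033; next y=1/10·3.001591+1/2·5.401033≈3.000676
n=9: y≈3.000676, sp=3, e=sp−y≈-0.000676; I≈4.315662, D=e−e_prev≈0.000916; u=0·(-0.000676)+5/4·4.315662+1/4·0.000916≈5.394806; next y=1/10·3.000676+1/2·5.394806≈2.997471
n=10: y≈2.997471, sp=3, e=sp−y≈0.002529; I≈4.318191, D=e−e_prev≈0.003205; u=0·0.002529+5/4·4.318191+1/4·0.003205≈5.398540; next y=1/10·2.997471+1/2·5.398540≈2.999017

0 3 4.500 0.000
1 3 4.125 2.250
2 3 5.569 2.288
3 3 5.380 3.013
4 3 5.578 2.991
5 3 5.438 3.088
6 3 5.442 3.028
7 3 5.398 3.024
8 3 5.401 3.002
9 3 5.395 3.001
10 3 5.399 2.997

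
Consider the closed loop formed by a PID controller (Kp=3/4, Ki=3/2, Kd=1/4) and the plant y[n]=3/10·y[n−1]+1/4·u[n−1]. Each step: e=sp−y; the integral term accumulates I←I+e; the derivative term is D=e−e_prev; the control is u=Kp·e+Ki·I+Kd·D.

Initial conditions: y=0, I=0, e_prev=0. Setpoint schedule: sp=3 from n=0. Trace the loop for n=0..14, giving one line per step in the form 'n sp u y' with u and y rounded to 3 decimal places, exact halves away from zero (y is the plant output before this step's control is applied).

(exact arithmetic carried between steps; '≈' marks a value shown rounded to 6 d.p. or computed from one; I and e_prev carry over from the previous line; the table rounds u and y to 3 d.p., halves away from zero)
n=0: y=0, sp=3, e=sp−y=3; I=3, D=e−e_prev=3; u=3/4·3+3/2·3+1/4·3=7.5; next y=3/10·0+1/4·7.5=1.875
n=1: y=1.875, sp=3, e=sp−y=1.125; I=4.125, D=e−e_prev=-1.875; u=3/4·1.125+3/2·4.125+1/4·(-1.875)=6.5625; next y=3/10·1.875+1/4·6.5625=2.203125
n=2: y=2.203125, sp=3, e=sp−y=0.796875; I=4.921875, D=e−e_prev=-0.328125; u=3/4·0.796875+3/2·4.921875+1/4·(-0.328125)≈7.898438; next y=3/10·2.203125+1/4·7.898438≈2.635547
n=3: y≈2.635547, sp=3, e=sp−y≈0.364453; I≈5.286328, D=e−e_prev≈-0.432422; u=3/4·0.364453+3/2·5.286328+1/4·(-0.432422)≈8.094727; next y=3/10·2.635547+1/4·8.094727≈2.814346
n=4: y≈2.814346, sp=3, e=sp−y≈0.185654; I≈5.471982, D=e−e_prev≈-0.178799; u=3/4·0.185654+3/2·5.471982+1/4·(-0.178799)≈8.302515; next y=3/10·2.814346+1/4·8.302515≈2.919932
n=5: y≈2.919932, sp=3, e=sp−y≈0.080068; I≈5.552050, D=e−e_prev≈-0.105587; u=3/4·0.080068+3/2·5.552050+1/4·(-0.105587)≈8.361729; next y=3/10·2.919932+1/4·8.361729≈2.966412
n=6: y≈2.966412, sp=3, e=sp−y≈0.033588; I≈5.585638, D=e−e_prev≈-0.046480; u=3/4·0.033588+3/2·5.585638+1/4·(-0.046480)≈8.392028; next y=3/10·2.966412+1/4·8.392028≈2.987931
n=7: y≈2.987931, sp=3, e=sp−y≈0.012069; I≈5.597707, D=e−e_prev≈-0.021519; u=3/4·0.012069+3/2·5.597707+1/4·(-0.021519)≈8.400233; next y=3/10·2.987931+1/4·8.400233≈2.996438
n=8: y≈2.996438, sp=3, e=sp−y≈0.003562; I≈5.601270, D=e−e_prev≈-0.008507; u=3/4·0.003562+3/2·5.601270+1/4·(-0.008507)≈8.402450; next y=3/10·2.996438+1/4·8.402450≈2.999544
n=9: y≈2.999544, sp=3, e=sp−y≈0.000456; I≈5.601726, D=e−e_prev≈-0.003106; u=3/4·0.000456+3/2·5.601726+1/4·(-0.003106)≈8.402155; next y=3/10·2.999544+1/4·8.402155≈3.000402
n=10: y≈3.000402, sp=3, e=sp−y≈-0.000402; I≈5.601324, D=e−e_prev≈-0.000858; u=3/4·(-0.000402)+3/2·5.601324+1/4·(-0.000858)≈8.401471; next y=3/10·3.000402+1/4·8.401471≈3.000488
n=11: y≈3.000488, sp=3, e=sp−y≈-0.000488; I≈5.600836, D=e−e_prev≈-0.000086; u=3/4·(-0.000488)+3/2·5.600836+1/4·(-0.000086)≈8.400866; next y=3/10·3.000488+1/4·8.400866≈3.000363
n=12: y≈3.000363, sp=3, e=sp−y≈-0.000363; I≈5.600473, D=e−e_prev≈0.000125; u=3/4·(-0.000363)+3/2·5.600473+1/4·0.000125≈8.400469; next y=3/10·3.000363+1/4·8.400469≈3.000226
n=13: y≈3.000226, sp=3, e=sp−y≈-0.000226; I≈5.600247, D=e−e_prev≈0.000137; u=3/4·(-0.000226)+3/2·5.600247+1/4·0.000137≈8.400235; next y=3/10·3.000226+1/4·8.400235≈3.000127
n=14: y≈3.000127, sp=3, e=sp−y≈-0.000127; I≈5.600120, D=e−e_prev≈0.000099; u=3/4·(-0.000127)+3/2·5.600120+1/4·0.000099≈8.400110; next y=3/10·3.000127+1/4·8.400110≈3.000066

0 3 7.500 0.000
1 3 6.563 1.875
2 3 7.898 2.203
3 3 8.095 2.636
4 3 8.303 2.814
5 3 8.362 2.920
6 3 8.392 2.966
7 3 8.400 2.988
8 3 8.402 2.996
9 3 8.402 3.000
10 3 8.401 3.000
11 3 8.401 3.000
12 3 8.400 3.000
13 3 8.400 3.000
14 3 8.400 3.000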